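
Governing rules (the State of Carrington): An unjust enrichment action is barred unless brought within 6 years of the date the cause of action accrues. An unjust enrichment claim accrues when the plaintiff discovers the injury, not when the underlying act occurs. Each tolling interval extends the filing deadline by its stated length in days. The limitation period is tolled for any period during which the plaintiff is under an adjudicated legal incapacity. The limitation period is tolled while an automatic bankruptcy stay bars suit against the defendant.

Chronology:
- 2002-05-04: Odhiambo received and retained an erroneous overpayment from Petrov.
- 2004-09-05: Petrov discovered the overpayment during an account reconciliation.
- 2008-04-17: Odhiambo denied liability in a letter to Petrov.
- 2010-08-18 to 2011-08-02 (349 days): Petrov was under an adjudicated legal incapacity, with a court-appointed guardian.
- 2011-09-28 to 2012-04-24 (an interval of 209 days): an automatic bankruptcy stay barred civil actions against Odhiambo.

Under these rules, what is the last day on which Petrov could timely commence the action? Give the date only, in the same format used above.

2011-08-20

Accrual is tied to discovery, so the period began on 2004-09-05 rather than on 2002-05-04 when the act occurred.
Adding the 6 years base period to 2004-09-05 gives a deadline of 2010-09-05, before any tolling.
The period was tolled for 349 days by the plaintiff's legal incapacity (2010-08-18 to 2011-08-02), pushing the deadline to 2011-08-20.
By the time the automatic bankruptcy stay began on 2011-09-28, the limitation period had already expired on 2011-08-20; that interval cannot revive it.
The other events in the timeline have no effect on the limitation period under the stated rules.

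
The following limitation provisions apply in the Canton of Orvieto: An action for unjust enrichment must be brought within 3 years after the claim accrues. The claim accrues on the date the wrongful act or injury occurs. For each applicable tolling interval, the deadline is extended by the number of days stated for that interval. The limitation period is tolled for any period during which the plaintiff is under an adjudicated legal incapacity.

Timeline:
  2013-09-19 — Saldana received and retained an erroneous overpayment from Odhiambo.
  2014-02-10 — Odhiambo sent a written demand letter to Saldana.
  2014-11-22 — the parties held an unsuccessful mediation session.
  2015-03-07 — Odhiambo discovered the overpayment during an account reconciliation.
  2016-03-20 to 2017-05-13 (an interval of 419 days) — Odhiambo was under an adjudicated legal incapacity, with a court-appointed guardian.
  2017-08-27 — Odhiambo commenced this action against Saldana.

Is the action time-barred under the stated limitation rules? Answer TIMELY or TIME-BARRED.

Because the rule ties accrual to occurrence, the claim accrued on 2013-09-19, not on the 2015-03-07 discovery date.
The untolled deadline — 3 years after 2013-09-19 — is 2016-09-19.
The plaintiff's legal incapacity from 2016-03-20 to 2017-05-13 tolled the period for 419 days, extending the deadline to 2017-11-12.
None of the other events listed affects the running of the period under the stated rules.
Filing on 2017-08-27 beat the 2017-11-12 deadline — the action is timely.

TIMELY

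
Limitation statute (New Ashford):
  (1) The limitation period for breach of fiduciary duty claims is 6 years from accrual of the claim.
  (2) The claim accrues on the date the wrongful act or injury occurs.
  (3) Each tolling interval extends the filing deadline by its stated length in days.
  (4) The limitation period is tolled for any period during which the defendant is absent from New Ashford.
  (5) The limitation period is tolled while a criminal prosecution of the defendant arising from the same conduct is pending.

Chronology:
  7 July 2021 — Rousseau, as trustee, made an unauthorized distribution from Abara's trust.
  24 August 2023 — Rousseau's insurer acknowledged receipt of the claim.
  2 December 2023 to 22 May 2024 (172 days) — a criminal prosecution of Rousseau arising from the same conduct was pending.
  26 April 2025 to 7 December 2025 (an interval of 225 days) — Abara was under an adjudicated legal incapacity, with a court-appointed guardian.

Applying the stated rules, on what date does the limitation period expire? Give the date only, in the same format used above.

26 December 2027

The claim accrued on 7 July 2021, when the wrongful act occurred.
6 years from 7 July 2021 is 7 July 2027.
Because the pending criminal prosecution ran from 2 December 2023 to 22 May 2024, the deadline is extended by 172 days to 26 December 2027.
The plaintiff's legal incapacity from 26 April 2025 to 7 December 2025 does not toll the period, because no stated rule makes the plaintiff's incapacity a tolling event.
The other events in the timeline have no effect on the limitation period under the stated rules.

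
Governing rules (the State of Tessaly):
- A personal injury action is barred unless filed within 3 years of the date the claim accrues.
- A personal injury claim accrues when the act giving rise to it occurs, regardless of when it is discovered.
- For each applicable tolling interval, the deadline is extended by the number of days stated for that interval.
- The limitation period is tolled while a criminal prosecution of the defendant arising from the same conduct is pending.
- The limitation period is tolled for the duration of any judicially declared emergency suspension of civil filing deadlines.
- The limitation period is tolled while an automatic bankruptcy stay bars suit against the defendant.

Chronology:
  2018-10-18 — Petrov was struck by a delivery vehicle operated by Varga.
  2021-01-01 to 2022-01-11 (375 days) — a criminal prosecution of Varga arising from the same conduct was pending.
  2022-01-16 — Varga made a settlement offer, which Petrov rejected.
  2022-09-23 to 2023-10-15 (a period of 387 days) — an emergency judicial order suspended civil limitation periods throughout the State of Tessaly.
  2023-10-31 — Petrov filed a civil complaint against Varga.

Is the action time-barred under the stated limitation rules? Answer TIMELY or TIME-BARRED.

The claim accrued on 2018-10-18, the date of the act.
Adding the 3 years base period to 2018-10-18 gives a deadline of 2021-10-18, before any tolling.
The period was tolled for 375 days by the pending criminal prosecution (2021-01-01 to 2022-01-11), pushing the deadline to 2022-10-28.
The period was tolled for 387 days by the emergency suspension of filing deadlines (2022-09-23 to 2023-10-15), pushing the deadline to 2023-11-19.
Nothing else in the chronology tolls or restarts the period.
Filing on 2023-10-31 beat the 2023-11-19 deadline — the action is timely.

TIMELY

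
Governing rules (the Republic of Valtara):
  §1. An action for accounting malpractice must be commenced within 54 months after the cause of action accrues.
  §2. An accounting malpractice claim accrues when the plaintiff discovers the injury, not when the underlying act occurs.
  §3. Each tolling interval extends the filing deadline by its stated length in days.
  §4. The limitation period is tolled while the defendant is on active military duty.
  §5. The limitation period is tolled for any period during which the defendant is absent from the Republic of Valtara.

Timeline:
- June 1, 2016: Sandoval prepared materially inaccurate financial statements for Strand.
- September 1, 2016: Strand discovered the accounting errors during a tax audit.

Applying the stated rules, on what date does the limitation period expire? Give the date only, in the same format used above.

March 1, 2021

Under the discovery rule, the claim accrued on September 1, 2016, when Strand discovered the injury — not on the June 1, 2016 date of the underlying act.
Adding the 54 months base period to September 1, 2016 gives a deadline of March 1, 2021, before any tolling.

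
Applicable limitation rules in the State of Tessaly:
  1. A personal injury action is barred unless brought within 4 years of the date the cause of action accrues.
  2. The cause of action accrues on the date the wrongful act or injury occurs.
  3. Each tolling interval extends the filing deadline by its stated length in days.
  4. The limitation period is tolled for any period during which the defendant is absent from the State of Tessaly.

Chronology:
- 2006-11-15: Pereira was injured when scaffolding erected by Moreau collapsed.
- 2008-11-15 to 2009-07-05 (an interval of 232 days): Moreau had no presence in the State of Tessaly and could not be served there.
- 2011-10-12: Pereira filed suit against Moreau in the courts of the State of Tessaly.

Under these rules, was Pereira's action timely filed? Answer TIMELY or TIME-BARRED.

TIME-BARRED

The cause of action accrued on 2006-11-15, the date of the act.
4 years from 2006-11-15 is 2010-11-15.
The defendant's absence from the jurisdiction from 2008-11-15 to 2009-07-05 tolled the period for 232 days, extending the deadline to 2011-07-05.
Pereira filed on 2011-10-12, after the 2011-07-05 deadline, so the action is time-barred.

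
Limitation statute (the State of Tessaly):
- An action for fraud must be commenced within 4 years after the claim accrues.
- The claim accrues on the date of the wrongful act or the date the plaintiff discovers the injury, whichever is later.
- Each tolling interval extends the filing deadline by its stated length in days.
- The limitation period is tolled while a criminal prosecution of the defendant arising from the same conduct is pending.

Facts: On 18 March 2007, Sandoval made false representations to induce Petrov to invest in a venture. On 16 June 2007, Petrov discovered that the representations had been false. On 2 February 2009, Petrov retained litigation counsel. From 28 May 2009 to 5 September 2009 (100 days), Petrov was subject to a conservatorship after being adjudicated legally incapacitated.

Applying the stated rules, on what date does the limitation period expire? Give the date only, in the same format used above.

Because discovery on 16 June 2007 post-dates the 18 March 2007 act, accrual under the later-of rule falls on 16 June 2007.
4 years from 16 June 2007 is 16 June 2011.
No stated provision tolls the period for the plaintiff's incapacity, so the interval from 28 May 2009 to 5 September 2009 has no effect on the deadline.
None of the other events listed affects the running of the period under the stated rules.

16 June 2011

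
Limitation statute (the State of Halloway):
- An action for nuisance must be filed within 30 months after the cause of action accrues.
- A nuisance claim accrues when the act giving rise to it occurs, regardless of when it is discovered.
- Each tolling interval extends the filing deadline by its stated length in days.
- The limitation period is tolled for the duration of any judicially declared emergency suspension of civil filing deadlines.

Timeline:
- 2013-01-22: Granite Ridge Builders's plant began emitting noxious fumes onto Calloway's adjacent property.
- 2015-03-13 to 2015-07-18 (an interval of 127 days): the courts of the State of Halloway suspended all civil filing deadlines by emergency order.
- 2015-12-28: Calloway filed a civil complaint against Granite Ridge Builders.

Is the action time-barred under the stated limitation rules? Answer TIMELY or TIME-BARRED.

TIME-BARRED

The limitation period began to run on 2013-01-22.
30 months from 2013-01-22 is 2015-07-22.
The emergency suspension of filing deadlines from 2015-03-13 to 2015-07-18 tolled the period for 127 days, extending the deadline to 2015-11-26.
Filing on 2015-12-28 missed the 2015-11-26 deadline — the action is time-barred.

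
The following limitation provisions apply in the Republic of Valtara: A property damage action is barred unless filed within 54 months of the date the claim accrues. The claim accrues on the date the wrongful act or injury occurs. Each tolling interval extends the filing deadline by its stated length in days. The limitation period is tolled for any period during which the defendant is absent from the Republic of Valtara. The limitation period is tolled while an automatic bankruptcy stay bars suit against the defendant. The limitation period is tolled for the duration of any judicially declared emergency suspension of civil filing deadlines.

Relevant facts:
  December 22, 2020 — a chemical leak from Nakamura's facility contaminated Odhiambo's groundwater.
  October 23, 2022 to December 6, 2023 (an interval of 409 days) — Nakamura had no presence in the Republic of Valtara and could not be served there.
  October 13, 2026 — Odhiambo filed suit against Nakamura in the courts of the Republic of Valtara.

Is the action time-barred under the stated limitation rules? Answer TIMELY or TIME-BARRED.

The claim accrued on December 22, 2020, when the wrongful act occurred.
54 months from December 22, 2020 is June 22, 2025.
Because the defendant's absence from the jurisdiction ran from October 23, 2022 to December 6, 2023, the deadline is extended by 409 days to August 5, 2026.
Odhiambo filed on October 13, 2026, after the August 5, 2026 deadline, so the action is time-barred.

TIME-BARRED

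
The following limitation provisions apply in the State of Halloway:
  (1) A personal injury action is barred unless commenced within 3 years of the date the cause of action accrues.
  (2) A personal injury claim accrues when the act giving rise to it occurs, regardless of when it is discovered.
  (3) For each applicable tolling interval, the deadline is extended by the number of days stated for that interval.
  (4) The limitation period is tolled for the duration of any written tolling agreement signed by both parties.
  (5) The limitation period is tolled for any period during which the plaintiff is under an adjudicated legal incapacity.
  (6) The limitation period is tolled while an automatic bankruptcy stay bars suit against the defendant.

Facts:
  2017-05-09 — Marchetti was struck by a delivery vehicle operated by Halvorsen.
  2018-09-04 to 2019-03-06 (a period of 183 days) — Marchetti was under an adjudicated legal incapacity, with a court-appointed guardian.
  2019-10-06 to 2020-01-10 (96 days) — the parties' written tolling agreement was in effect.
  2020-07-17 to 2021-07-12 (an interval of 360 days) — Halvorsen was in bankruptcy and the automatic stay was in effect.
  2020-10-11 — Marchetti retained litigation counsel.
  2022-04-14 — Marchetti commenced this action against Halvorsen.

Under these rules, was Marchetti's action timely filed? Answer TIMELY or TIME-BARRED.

The limitation period began to run on 2017-05-09.
3 years from 2017-05-09 is 2020-05-09.
Because the plaintiff's legal incapacity ran from 2018-09-04 to 2019-03-06, the deadline is extended by 183 days to 2020-11-08.
The period was tolled for 96 days by the written tolling agreement (2019-10-06 to 2020-01-10), pushing the deadline to 2021-02-12.
The automatic bankruptcy stay from 2020-07-17 to 2021-07-12 tolled the period for 360 days, extending the deadline to 2022-02-07.
Nothing else in the chronology tolls or restarts the period.
Filing on 2022-04-14 missed the 2022-02-07 deadline — the action is time-barred.

TIME-BARRED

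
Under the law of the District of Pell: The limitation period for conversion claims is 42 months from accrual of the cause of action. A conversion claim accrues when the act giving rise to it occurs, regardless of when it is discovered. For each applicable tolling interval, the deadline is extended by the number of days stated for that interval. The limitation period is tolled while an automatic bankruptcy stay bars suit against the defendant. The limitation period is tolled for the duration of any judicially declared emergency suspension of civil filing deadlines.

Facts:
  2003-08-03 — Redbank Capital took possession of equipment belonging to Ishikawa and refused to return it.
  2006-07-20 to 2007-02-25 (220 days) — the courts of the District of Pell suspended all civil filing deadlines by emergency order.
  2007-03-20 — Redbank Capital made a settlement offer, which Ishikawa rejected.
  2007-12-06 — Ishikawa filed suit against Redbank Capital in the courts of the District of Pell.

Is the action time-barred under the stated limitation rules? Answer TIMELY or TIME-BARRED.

The cause of action accrued on 2003-08-03, the date of the act.
42 months from 2003-08-03 is 2007-02-03.
Because the emergency suspension of filing deadlines ran from 2006-07-20 to 2007-02-25, the deadline is extended by 220 days to 2007-09-11.
Nothing else in the chronology tolls or restarts the period.
Filing on 2007-12-06 missed the 2007-09-11 deadline — the action is time-barred.

TIME-BARRED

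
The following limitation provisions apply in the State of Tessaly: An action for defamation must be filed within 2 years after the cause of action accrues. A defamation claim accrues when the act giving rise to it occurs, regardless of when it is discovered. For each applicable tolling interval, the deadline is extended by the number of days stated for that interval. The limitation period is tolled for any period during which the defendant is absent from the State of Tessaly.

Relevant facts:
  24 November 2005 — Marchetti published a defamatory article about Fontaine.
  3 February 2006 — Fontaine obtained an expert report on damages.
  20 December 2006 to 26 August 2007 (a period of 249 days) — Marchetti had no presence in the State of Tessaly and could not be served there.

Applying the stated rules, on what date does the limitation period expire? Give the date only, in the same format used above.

The cause of action accrued on 24 November 2005, the date of the act.
The untolled deadline — 2 years after 24 November 2005 — is 24 November 2007.
The period was tolled for 249 days by the defendant's absence from the jurisdiction (20 December 2006 to 26 August 2007), pushing the deadline to 30 July 2008.
Nothing else in the chronology tolls or restarts the period.

30 July 2008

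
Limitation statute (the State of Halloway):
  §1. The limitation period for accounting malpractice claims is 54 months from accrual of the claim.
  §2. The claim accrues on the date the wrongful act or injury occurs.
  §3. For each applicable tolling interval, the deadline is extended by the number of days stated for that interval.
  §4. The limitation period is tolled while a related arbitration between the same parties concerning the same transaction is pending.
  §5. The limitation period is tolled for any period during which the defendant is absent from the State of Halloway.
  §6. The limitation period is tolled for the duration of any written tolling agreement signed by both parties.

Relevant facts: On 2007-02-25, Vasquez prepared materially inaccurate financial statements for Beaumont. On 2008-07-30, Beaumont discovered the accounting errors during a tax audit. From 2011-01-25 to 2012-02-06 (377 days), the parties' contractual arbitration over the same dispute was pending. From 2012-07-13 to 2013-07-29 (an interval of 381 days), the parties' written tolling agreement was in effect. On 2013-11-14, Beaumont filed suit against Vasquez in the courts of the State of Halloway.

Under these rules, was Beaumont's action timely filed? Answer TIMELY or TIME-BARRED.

Because the rule ties accrual to occurrence, the claim accrued on 2007-02-25, not on the 2008-07-30 discovery date.
The untolled deadline — 54 months after 2007-02-25 — is 2011-08-25.
The period was tolled for 377 days by the pending related arbitration (2011-01-25 to 2012-02-06), pushing the deadline to 2012-09-05.
The written tolling agreement from 2012-07-13 to 2013-07-29 tolled the period for 381 days, extending the deadline to 2013-09-21.
The 2013-11-14 filing falls after the 2013-09-21 deadline; the claim is time-barred.

TIME-BARRED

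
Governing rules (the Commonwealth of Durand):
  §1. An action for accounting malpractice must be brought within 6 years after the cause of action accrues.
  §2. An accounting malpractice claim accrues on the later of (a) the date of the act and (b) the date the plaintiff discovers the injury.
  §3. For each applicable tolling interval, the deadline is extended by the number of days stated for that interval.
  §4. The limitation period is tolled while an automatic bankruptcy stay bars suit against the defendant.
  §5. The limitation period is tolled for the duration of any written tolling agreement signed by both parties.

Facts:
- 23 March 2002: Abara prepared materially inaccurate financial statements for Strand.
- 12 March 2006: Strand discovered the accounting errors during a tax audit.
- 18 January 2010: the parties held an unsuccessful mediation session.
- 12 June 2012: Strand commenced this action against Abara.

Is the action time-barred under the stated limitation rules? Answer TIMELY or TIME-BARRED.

TIME-BARRED

Taking the later of the act (23 March 2002) and discovery (12 March 2006), the claim accrued on 12 March 2006.
6 years from 12 March 2006 is 12 March 2012.
The other events in the timeline have no effect on the limitation period under the stated rules.
Strand filed on 12 June 2012, after the 12 March 2012 deadline, so the action is time-barred.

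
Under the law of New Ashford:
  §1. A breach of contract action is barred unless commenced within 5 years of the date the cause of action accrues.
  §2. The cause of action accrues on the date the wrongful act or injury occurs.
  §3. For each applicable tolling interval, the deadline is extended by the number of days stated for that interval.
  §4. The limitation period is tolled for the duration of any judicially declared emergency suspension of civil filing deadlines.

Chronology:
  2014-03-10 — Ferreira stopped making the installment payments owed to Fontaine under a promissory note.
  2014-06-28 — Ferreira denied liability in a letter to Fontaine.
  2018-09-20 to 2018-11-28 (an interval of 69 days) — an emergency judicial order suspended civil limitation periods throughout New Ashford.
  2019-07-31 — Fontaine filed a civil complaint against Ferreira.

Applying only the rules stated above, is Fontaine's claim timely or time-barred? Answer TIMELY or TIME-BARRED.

TIME-BARRED

The limitation period began to run on 2014-03-10.
5 years from 2014-03-10 is 2019-03-10.
Because the emergency suspension of filing deadlines ran from 2018-09-20 to 2018-11-28, the deadline is extended by 69 days to 2019-05-18.
Nothing else in the chronology tolls or restarts the period.
The 2019-07-31 filing falls after the 2019-05-18 deadline; the claim is time-barred.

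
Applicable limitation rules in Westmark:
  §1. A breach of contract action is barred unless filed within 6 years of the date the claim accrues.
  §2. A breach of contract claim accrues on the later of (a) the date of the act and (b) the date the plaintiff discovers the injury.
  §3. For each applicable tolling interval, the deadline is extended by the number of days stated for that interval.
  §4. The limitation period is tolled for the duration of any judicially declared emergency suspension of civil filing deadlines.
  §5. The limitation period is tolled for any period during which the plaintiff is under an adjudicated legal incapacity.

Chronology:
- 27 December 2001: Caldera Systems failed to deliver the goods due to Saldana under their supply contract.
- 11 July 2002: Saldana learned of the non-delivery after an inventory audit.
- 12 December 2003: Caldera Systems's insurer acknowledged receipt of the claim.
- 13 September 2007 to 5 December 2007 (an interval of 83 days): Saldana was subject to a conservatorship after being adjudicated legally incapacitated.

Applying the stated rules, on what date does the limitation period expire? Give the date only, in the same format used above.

2 October 2008

Taking the later of the act (27 December 2001) and discovery (11 July 2002), the claim accrued on 11 July 2002.
6 years from 11 July 2002 is 11 July 2008.
The plaintiff's legal incapacity from 13 September 2007 to 5 December 2007 tolled the period for 83 days, extending the deadline to 2 October 2008.
The other events in the timeline have no effect on the limitation period under the stated rules.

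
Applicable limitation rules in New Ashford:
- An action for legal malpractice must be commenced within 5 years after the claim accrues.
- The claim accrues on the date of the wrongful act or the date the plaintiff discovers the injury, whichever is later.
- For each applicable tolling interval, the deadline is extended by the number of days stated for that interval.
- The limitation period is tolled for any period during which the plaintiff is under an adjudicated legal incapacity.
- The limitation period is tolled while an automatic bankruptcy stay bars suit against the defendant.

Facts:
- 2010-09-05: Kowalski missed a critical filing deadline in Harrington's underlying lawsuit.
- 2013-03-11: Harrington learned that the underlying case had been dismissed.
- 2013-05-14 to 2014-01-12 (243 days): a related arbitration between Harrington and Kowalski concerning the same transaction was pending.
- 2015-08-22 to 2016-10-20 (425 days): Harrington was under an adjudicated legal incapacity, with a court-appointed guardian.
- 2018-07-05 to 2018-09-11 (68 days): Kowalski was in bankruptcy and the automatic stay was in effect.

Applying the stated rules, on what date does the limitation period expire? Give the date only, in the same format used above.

2019-07-17

Taking the later of the act (2010-09-05) and discovery (2013-03-11), the claim accrued on 2013-03-11.
5 years from 2013-03-11 is 2018-03-11.
The period was tolled for 425 days by the plaintiff's legal incapacity (2015-08-22 to 2016-10-20), pushing the deadline to 2019-05-10.
The automatic bankruptcy stay from 2018-07-05 to 2018-09-11 tolled the period for 68 days, extending the deadline to 2019-07-17.
The pending related arbitration from 2013-05-14 to 2014-01-12 does not toll the period, because no stated rule makes a pending arbitration a tolling event.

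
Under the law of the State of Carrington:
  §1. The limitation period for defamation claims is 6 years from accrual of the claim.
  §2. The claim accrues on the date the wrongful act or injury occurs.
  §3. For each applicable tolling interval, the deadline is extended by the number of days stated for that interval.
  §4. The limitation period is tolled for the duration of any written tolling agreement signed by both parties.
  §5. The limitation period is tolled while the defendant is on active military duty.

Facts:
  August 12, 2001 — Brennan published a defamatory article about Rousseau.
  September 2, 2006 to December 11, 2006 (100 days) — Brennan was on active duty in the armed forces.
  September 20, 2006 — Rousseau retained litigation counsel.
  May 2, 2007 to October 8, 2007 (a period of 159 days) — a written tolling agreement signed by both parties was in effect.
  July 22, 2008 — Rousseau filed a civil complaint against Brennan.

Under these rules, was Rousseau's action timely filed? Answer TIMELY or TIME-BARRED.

TIME-BARRED

The limitation period began to run on August 12, 2001.
Adding the 6 years base period to August 12, 2001 gives a deadline of August 12, 2007, before any tolling.
The period was tolled for 100 days by the defendant's active military service (September 2, 2006 to December 11, 2006), pushing the deadline to November 20, 2007.
The written tolling agreement from May 2, 2007 to October 8, 2007 tolled the period for 159 days, extending the deadline to April 27, 2008.
None of the other events listed affects the running of the period under the stated rules.
Rousseau filed on July 22, 2008, after the April 27, 2008 deadline, so the action is time-barred.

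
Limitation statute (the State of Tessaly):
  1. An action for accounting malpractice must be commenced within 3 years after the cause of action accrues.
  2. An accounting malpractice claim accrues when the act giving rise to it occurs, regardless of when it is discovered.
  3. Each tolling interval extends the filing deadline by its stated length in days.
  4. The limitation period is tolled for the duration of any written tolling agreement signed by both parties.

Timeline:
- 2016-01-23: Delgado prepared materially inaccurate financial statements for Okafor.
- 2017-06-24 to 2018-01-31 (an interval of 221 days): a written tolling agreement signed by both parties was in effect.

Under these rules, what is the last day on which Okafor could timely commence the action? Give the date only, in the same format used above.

The claim accrued on 2016-01-23, when the wrongful act occurred.
Adding the 3 years base period to 2016-01-23 gives a deadline of 2019-01-23, before any tolling.
The written tolling agreement from 2017-06-24 to 2018-01-31 tolled the period for 221 days, extending the deadline to 2019-09-01.

2019-09-01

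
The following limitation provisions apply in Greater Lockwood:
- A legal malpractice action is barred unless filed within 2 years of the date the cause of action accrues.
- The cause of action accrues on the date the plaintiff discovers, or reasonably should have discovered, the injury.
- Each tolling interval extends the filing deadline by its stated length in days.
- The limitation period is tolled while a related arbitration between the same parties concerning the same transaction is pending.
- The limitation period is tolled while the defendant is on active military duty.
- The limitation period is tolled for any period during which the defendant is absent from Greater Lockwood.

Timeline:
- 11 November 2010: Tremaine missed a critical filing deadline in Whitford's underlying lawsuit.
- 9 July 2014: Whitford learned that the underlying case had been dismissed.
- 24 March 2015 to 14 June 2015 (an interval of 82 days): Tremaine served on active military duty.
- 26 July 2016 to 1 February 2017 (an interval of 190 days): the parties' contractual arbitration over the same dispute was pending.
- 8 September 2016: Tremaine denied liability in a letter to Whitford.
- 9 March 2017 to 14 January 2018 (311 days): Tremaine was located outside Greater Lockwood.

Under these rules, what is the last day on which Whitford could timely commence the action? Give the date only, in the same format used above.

12 February 2018

Under the discovery rule, the claim accrued on 9 July 2014, when Whitford discovered the injury — not on the 11 November 2010 date of the underlying act.
2 years from 9 July 2014 is 9 July 2016.
Because the defendant's active military service ran from 24 March 2015 to 14 June 2015, the deadline is extended by 82 days to 29 September 2016.
The period was tolled for 190 days by the pending related arbitration (26 July 2016 to 1 February 2017), pushing the deadline to 7 April 2017.
The period was tolled for 311 days by the defendant's absence from the jurisdiction (9 March 2017 to 14 January 2018), pushing the deadline to 12 February 2018.
The other events in the timeline have no effect on the limitation period under the stated rules.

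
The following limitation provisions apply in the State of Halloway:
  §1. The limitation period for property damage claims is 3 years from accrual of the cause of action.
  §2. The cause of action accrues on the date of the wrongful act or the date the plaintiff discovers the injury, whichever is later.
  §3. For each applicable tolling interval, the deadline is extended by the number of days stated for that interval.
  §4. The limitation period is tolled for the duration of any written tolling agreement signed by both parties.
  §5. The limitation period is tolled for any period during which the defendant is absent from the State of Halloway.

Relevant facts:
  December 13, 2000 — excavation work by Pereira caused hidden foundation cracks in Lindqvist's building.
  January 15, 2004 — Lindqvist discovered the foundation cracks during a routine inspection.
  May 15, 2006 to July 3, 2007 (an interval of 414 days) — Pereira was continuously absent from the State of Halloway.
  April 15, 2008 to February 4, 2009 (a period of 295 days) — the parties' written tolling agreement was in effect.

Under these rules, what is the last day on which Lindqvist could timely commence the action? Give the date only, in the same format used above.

March 4, 2008

Because discovery on January 15, 2004 post-dates the December 13, 2000 act, accrual under the later-of rule falls on January 15, 2004.
The untolled deadline — 3 years after January 15, 2004 — is January 15, 2007.
The defendant's absence from the jurisdiction from May 15, 2006 to July 3, 2007 tolled the period for 414 days, extending the deadline to March 4, 2008.
The written tolling agreement from April 15, 2008 to February 4, 2009 began after the period had already run on March 4, 2008, so it has no tolling effect.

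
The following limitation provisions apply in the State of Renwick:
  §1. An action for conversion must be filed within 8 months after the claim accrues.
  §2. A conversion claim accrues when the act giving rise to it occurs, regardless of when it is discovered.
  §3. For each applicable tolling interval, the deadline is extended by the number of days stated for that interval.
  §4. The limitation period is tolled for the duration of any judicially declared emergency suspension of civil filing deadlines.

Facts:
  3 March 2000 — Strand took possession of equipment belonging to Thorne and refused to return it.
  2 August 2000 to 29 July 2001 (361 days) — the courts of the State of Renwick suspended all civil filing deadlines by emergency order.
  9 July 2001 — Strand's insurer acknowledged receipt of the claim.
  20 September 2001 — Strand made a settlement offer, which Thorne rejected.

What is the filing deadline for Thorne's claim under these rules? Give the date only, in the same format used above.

30 October 2001

The claim accrued on 3 March 2000, the date of the act.
8 months from 3 March 2000 is 3 November 2000.
The period was tolled for 361 days by the emergency suspension of filing deadlines (2 August 2000 to 29 July 2001), pushing the deadline to 30 October 2001.
The other events in the timeline have no effect on the limitation period under the stated rules.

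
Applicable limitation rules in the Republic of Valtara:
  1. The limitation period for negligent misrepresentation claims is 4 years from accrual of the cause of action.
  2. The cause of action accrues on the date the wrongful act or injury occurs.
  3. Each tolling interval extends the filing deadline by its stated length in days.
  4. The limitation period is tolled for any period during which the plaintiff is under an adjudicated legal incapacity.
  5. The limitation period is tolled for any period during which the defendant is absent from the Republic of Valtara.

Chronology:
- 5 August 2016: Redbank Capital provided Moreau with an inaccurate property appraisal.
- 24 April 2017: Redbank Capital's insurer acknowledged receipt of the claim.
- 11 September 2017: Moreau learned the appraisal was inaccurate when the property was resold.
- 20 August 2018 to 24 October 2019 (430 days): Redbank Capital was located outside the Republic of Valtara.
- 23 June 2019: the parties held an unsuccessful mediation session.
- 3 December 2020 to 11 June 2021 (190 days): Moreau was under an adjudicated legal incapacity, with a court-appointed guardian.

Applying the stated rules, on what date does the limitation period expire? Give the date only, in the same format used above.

17 April 2022

Accrual is governed by the date of the act, so the period began to run on 5 August 2016; the later discovery on 11 September 2017 is irrelevant under the stated rule.
4 years from 5 August 2016 is 5 August 2020.
The defendant's absence from the jurisdiction from 20 August 2018 to 24 October 2019 tolled the period for 430 days, extending the deadline to 9 October 2021.
The plaintiff's legal incapacity from 3 December 2020 to 11 June 2021 tolled the period for 190 days, extending the deadline to 17 April 2022.
Nothing else in the chronology tolls or restarts the period.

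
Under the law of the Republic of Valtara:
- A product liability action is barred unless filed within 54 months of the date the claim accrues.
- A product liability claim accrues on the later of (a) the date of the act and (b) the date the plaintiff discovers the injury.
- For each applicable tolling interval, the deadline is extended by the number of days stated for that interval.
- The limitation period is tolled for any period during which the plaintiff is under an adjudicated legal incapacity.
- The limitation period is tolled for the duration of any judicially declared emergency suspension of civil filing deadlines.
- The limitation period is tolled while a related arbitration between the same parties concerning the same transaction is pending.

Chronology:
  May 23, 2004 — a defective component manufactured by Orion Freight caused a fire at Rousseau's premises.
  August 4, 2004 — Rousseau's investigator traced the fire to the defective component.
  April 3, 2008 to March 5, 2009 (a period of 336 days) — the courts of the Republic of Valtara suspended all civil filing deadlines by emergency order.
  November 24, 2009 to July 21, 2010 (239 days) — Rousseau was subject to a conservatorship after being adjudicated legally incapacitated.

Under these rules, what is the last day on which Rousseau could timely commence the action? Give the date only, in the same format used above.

September 2, 2010

Taking the later of the act (May 23, 2004) and discovery (August 4, 2004), the claim accrued on August 4, 2004.
Adding the 54 months base period to August 4, 2004 gives a deadline of February 4, 2009, before any tolling.
The period was tolled for 336 days by the emergency suspension of filing deadlines (April 3, 2008 to March 5, 2009), pushing the deadline to January 6, 2010.
The plaintiff's legal incapacity from November 24, 2009 to July 21, 2010 tolled the period for 239 days, extending the deadline to September 2, 2010.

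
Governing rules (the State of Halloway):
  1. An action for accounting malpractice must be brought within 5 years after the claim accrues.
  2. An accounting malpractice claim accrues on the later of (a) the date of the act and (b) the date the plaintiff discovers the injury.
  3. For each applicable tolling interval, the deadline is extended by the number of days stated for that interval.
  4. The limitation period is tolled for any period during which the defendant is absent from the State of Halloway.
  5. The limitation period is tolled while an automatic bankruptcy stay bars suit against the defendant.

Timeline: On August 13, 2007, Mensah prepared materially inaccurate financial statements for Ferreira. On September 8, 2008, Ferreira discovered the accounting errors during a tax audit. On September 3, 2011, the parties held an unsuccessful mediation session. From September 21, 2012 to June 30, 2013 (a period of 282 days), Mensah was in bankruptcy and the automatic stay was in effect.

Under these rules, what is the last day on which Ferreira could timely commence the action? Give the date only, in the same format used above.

June 17, 2014

Taking the later of the act (August 13, 2007) and discovery (September 8, 2008), the claim accrued on September 8, 2008.
Adding the 5 years base period to September 8, 2008 gives a deadline of September 8, 2013, before any tolling.
The automatic bankruptcy stay from September 21, 2012 to June 30, 2013 tolled the period for 282 days, extending the deadline to June 17, 2014.
None of the other events listed affects the running of the period under the stated rules.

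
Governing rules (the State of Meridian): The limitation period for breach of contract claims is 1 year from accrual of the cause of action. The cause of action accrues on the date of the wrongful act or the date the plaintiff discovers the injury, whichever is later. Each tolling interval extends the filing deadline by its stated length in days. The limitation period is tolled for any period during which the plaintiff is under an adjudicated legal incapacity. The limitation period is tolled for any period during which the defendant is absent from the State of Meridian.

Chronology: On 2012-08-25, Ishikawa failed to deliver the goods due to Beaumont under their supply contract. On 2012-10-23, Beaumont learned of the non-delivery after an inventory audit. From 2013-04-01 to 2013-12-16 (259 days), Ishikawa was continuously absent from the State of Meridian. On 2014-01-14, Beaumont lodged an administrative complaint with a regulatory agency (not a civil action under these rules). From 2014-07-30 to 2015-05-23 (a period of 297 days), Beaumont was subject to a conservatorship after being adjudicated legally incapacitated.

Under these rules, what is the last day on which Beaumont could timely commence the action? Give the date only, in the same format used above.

2014-07-09

Taking the later of the act (2012-08-25) and discovery (2012-10-23), the claim accrued on 2012-10-23.
Adding the 1 year base period to 2012-10-23 gives a deadline of 2013-10-23, before any tolling.
The defendant's absence from the jurisdiction from 2013-04-01 to 2013-12-16 tolled the period for 259 days, extending the deadline to 2014-07-09.
The plaintiff's legal incapacity starting 2014-07-30 came too late — the period had run on 2014-07-09 — and so does not extend the deadline.
The other events in the timeline have no effect on the limitation period under the stated rules.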